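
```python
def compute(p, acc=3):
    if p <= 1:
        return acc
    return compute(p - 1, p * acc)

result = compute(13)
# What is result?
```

Accumulator trace (n, acc): (13, 3) -> (12, 39) -> (11, 468) -> (10, 5148) -> (9, 51480) -> (8, 463320) -> (7, 3706560) -> (6, 25945920) -> (5, 155675520) -> (4, 778377600) -> (3, 3113510400) -> (2, 9340531200) -> (1, 18681062400) -> return 18681062400

Answer: 18681062400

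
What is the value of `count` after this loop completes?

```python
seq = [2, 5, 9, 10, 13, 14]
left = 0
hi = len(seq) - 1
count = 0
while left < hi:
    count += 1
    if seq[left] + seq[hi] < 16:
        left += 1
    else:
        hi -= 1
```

Steps to find pair summing to 16
`count` takes the values: 0 → 1 → 2 → 3 → 4 → 5

Answer: 5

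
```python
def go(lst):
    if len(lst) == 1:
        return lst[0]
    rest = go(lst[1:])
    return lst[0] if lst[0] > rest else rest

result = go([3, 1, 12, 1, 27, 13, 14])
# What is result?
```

Recursive max over [3, 1, 12, 1, 27, 13, 14] = 27

Answer: 27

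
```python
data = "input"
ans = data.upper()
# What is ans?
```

Trace:
`data = "input"` → data = 'input'
`ans = data.upper()` → ans = 'INPUT'
So ans = 'INPUT'

Answer: 'INPUT'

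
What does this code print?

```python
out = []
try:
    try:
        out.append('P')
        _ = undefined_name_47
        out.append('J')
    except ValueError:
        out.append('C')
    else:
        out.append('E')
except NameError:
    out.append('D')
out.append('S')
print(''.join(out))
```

Execution trace: 'P' (inner try body) → 'D' (outer except NameError) → 'S' (after the try/except). Output: PDS

Answer: PDS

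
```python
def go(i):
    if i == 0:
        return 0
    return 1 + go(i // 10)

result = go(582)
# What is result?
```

Count of digits of 582: 3

Answer: 3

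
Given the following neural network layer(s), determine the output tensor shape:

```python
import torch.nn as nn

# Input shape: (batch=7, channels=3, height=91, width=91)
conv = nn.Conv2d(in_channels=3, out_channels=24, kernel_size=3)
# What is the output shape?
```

Input: (7, 3, 91, 91) -> Output: (7, 24, 89, 89)

Answer: (7, 24, 89, 89)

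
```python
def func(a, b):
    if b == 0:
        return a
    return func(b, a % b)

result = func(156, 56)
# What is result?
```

func(156, 56) -> func(56, 44) -> func(44, 12) -> func(12, 8) -> func(8, 4) -> func(4, 0) -> 4

Answer: 4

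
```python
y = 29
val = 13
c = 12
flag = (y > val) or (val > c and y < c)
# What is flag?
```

Trace:
`y = 29` → y = 29
`val = 13` → val = 13
`c = 12` → c = 12
`flag = (y > val) or (val > c and y < c)` → flag = True
So flag = True

Answer: True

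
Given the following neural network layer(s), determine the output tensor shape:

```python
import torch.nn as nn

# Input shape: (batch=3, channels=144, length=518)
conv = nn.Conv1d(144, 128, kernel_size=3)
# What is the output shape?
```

Input: (3, 144, 518) -> Output: (3, 128, 516)

Answer: (3, 128, 516)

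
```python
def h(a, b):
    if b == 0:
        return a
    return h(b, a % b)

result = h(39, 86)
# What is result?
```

h(39, 86) -> h(86, 39) -> h(39, 8) -> h(8, 7) -> h(7, 1) -> h(1, 0) -> 1

Answer: 1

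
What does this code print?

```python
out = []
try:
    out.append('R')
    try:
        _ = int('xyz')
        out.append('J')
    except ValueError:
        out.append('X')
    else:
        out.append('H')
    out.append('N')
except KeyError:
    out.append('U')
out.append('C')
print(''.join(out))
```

Execution trace: 'R' (try body) → 'X' (inner except ValueError) → 'N' (try body, no exception) → 'C' (after the try/except). Output: RXNC

Answer: RXNC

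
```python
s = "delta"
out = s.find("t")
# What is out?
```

Trace:
`s = "delta"` → s = 'delta'
`out = s.find("t")` → out = 3
So out = 3

Answer: 3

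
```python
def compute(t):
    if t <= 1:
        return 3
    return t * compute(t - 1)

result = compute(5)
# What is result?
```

compute(5) = 5 * 4 * 3 * 2 * 3 = 360

Answer: 360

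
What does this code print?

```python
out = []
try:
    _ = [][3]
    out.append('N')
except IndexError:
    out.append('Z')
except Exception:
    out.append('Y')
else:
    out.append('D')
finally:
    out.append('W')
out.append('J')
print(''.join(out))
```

Execution trace: 'Z' (except IndexError) → 'W' (finally) → 'J' (after the try/except). Output: ZWJ

Answer: ZWJ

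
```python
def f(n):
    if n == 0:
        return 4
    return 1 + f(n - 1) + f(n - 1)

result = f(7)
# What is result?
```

f(n) = 1 + 2·f(n-1), f(0)=4. Closed form: (4+1)·2^7 - 1 = 639.

Answer: 639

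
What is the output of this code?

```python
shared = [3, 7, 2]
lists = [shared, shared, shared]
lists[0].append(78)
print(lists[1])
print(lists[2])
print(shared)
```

Key concept: list of same reference.
Step by step:
`shared = [3, 7, 2]` → shared = [3, 7, 2]
`lists = [shared, shared, shared]` → lists = [[3, 7, 2], [3, 7, 2], [3, 7, 2]]
`lists[0].append(78)` → shared = [3, 7, 2, 78]; lists = [[3, 7, 2, 78], [3, 7, 2, 78], [3, 7, 2, 78]]
`print(lists[1])` → prints [3, 7, 2, 78]
`print(lists[2])` → prints [3, 7, 2, 78]
`print(shared)` → prints [3, 7, 2, 78]

Answer:
[3, 7, 2, 78]
[3, 7, 2, 78]
[3, 7, 2, 78]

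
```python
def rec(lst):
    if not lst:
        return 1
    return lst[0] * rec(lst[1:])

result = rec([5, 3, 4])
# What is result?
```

Product over [5, 3, 4] = 5 * 3 * 4 = 60

Answer: 60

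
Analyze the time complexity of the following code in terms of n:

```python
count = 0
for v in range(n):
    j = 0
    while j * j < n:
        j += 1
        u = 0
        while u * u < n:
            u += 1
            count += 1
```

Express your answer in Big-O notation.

Each loop level contributes: n × √n × √n. Multiplying the contributions gives O(n^2).

Answer: O(n^2)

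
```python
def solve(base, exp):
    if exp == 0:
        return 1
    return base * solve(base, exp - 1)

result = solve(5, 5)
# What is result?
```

solve(5, 5) = 5 * 5 * 5 * 5 * 5 = 3125

Answer: 3125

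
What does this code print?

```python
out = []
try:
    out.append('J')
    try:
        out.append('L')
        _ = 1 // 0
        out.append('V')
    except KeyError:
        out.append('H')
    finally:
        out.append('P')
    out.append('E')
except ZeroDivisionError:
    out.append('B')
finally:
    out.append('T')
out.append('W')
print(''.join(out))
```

Execution trace: 'J' (try body) → 'L' (inner try body) → 'P' (inner finally) → 'B' (except ZeroDivisionError) → 'T' (finally) → 'W' (after the try/except). Output: JLPBTW

Answer: JLPBTW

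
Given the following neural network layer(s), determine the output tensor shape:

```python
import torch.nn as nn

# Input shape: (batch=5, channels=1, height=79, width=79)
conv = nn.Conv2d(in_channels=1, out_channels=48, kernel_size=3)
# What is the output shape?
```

Input: (5, 1, 79, 79) -> Output: (5, 48, 77, 77)

Answer: (5, 48, 77, 77)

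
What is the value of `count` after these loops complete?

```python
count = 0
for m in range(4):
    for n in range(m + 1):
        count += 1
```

Triangle: 1 + 2 + ... + 4
`count` takes the values: 0 → 1 → 2 → 3 → 4 → 5 → 6 → 7 → 8 → 9 → 10

Answer: 10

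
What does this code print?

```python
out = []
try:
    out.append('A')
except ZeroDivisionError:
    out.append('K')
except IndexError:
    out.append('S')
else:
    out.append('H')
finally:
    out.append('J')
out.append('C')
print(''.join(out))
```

Execution trace: 'A' (try body, no exception) → 'H' (else) → 'J' (finally) → 'C' (after the try/except). Output: AHJC

Answer: AHJC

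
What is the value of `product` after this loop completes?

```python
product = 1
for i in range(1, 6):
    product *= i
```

5! = 120
`product` takes the values: 1 → 2 → 6 → 24 → 120

Answer: 120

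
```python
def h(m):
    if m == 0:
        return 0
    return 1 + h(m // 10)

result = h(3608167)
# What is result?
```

Count of digits of 3608167: 7

Answer: 7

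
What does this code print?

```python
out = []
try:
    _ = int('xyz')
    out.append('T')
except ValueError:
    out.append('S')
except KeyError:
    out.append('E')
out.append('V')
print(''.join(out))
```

Execution trace: 'S' (except ValueError) → 'V' (after the try/except). Output: SV

Answer: SV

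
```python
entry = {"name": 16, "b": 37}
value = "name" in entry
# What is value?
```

Trace:
`entry = {"name": 16, "b": 37}` → entry = {'name': 16, 'b': 37}
`value = "name" in entry` → value = True
So value = True

Answer: True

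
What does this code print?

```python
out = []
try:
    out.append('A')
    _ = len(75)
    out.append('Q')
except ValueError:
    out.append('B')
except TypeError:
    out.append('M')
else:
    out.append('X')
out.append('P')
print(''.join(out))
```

Execution trace: 'A' (try body) → 'M' (except TypeError) → 'P' (after the try/except). Output: AMP

Answer: AMP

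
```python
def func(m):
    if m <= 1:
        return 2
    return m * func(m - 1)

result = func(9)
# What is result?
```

func(9) = 9 * 8 * 7 * 6 * 5 * 4 * 3 * 2 * 2 = 725760

Answer: 725760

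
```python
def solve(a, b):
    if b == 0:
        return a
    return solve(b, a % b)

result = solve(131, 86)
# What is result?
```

solve(131, 86) -> solve(86, 45) -> solve(45, 41) -> solve(41, 4) -> solve(4, 1) -> solve(1, 0) -> 1

Answer: 1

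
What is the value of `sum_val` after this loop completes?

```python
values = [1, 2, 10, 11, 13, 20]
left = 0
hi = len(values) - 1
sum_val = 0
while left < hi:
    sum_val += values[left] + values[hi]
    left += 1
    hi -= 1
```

Sum of pairs from ends
`sum_val` takes the values: 0 → 21 → 36 → 57

Answer: 57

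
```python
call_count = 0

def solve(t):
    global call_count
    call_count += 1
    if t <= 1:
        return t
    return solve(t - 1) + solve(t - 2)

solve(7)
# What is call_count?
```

Calls(t) = 1 + Calls(t-1) + Calls(t-2); Calls(0)=Calls(1)=1. For t=7 this gives 41.

Answer: 41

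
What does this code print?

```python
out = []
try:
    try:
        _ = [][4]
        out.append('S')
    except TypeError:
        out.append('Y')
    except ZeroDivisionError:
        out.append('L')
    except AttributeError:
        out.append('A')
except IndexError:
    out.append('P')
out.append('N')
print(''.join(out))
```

Execution trace: 'P' (outer except IndexError) → 'N' (after the try/except). Output: PN

Answer: PN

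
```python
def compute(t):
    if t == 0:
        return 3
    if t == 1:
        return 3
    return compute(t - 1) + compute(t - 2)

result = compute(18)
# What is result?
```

Build up from base cases: compute(0)=3, compute(1)=3, compute(2)=6, compute(3)=9, compute(4)=15, compute(5)=24, compute(6)=39, ..., compute(18)=12543

Answer: 12543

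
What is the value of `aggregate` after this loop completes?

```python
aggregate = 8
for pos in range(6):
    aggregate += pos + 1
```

Start at 8, add 1 to 6 = 29
`aggregate` takes the values: 8 → 9 → 11 → 14 → 18 → 23 → 29

Answer: 29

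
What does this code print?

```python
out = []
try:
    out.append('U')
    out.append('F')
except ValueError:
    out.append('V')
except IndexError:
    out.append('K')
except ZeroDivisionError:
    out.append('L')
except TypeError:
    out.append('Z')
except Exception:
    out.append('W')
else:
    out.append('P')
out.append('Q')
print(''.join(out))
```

Execution trace: 'U' (try body) → 'F' (try body, no exception) → 'P' (else) → 'Q' (after the try/except). Output: UFPQ

Answer: UFPQ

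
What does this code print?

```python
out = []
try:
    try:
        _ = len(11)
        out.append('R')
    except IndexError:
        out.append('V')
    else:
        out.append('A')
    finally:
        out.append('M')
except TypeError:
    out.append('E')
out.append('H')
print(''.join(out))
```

Execution trace: 'M' (finally) → 'E' (outer except TypeError) → 'H' (after the try/except). Output: MEH

Answer: MEH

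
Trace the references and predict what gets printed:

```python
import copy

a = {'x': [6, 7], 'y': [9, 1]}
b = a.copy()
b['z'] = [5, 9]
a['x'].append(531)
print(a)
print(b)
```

Key concept: shallow copy of dict with mutable values.
Step by step:
`a = {'x': [6, 7], 'y': [9, 1]}` → a = {'x': [6, 7], 'y': [9, 1]}
`b = a.copy()` → b = {'x': [6, 7], 'y': [9, 1]}
`b['z'] = [5, 9]` → b = {'x': [6, 7], 'y': [9, 1], 'z': [5, 9]}
`a['x'].append(531)` → a = {'x': [6, 7, 531], 'y': [9, 1]}; b = {'x': [6, 7, 531], 'y': [9, 1], 'z': [5, 9]}
`print(a)` → prints {'x': [6, 7, 531], 'y': [9, 1]}
`print(b)` → prints {'x': [6, 7, 531], 'y': [9, 1], 'z': [5, 9]}

Answer:
{'x': [6, 7, 531], 'y': [9, 1]}
{'x': [6, 7, 531], 'y': [9, 1], 'z': [5, 9]}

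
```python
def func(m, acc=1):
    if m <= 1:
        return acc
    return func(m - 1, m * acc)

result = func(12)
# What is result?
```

Accumulator trace (n, acc): (12, 1) -> (11, 12) -> (10, 132) -> (9, 1320) -> (8, 11880) -> (7, 95040) -> (6, 665280) -> (5, 3991680) -> (4, 19958400) -> (3, 79833600) -> (2, 239500800) -> (1, 479001600) -> return 479001600

Answer: 479001600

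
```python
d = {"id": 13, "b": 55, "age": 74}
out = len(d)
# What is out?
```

Trace:
`d = {"id": 13, "b": 55, "age": 74}` → d = {'id': 13, 'b': 55, 'age': 74}
`out = len(d)` → out = 3
So out = 3

Answer: 3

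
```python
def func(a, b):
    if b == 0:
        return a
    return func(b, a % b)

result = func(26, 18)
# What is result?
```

func(26, 18) -> func(18, 8) -> func(8, 2) -> func(2, 0) -> 2

Answer: 2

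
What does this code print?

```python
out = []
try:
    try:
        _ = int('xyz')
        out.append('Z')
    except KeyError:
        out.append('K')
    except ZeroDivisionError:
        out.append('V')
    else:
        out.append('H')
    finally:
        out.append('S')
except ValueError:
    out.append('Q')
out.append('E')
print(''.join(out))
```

Execution trace: 'S' (finally) → 'Q' (outer except ValueError) → 'E' (after the try/except). Output: SQE

Answer: SQE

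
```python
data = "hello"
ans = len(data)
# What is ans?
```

Trace:
`data = "hello"` → data = 'hello'
`ans = len(data)` → ans = 5
So ans = 5

Answer: 5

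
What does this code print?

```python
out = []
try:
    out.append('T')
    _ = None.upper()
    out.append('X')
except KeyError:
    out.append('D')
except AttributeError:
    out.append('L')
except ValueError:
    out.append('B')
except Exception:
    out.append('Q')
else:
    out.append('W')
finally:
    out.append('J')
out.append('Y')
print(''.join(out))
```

Execution trace: 'T' (try body) → 'L' (except AttributeError) → 'J' (finally) → 'Y' (after the try/except). Output: TLJY

Answer: TLJY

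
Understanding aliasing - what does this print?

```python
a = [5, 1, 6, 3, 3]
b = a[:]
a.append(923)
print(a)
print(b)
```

Key concept: slice [:] creates copy.
Step by step:
`a = [5, 1, 6, 3, 3]` → a = [5, 1, 6, 3, 3]
`b = a[:]` → b = [5, 1, 6, 3, 3]
`a.append(923)` → a = [5, 1, 6, 3, 3, 923]
`print(a)` → prints [5, 1, 6, 3, 3, 923]
`print(b)` → prints [5, 1, 6, 3, 3]

Answer:
[5, 1, 6, 3, 3, 923]
[5, 1, 6, 3, 3]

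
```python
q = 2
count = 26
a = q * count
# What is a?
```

Trace:
`q = 2` → q = 2
`count = 26` → count = 26
`a = q * count` → a = 52
So a = 52

Answer: 52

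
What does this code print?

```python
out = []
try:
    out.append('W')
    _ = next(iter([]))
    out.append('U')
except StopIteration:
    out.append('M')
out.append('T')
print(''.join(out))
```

Execution trace: 'W' (try body) → 'M' (except StopIteration) → 'T' (after the try/except). Output: WMT

Answer: WMT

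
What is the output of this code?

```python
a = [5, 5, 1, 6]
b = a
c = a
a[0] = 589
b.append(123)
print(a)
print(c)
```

Key concept: multiple aliases.
Step by step:
`a = [5, 5, 1, 6]` → a = [5, 5, 1, 6]
`b = a` → b = [5, 5, 1, 6] (same object as a)
`c = a` → c = [5, 5, 1, 6] (same object as a, b)
`a[0] = 589` → a = [589, 5, 1, 6] (same object as b, c); b = [589, 5, 1, 6] (same object as a, c); c = [589, 5, 1, 6] (same object as a, b)
`b.append(123)` → a = [589, 5, 1, 6, 123] (same object as b, c); b = [589, 5, 1, 6, 123] (same object as a, c); c = [589, 5, 1, 6, 123] (same object as a, b)
`print(a)` → prints [589, 5, 1, 6, 123]
`print(c)` → prints [589, 5, 1, 6, 123]

Answer:
[589, 5, 1, 6, 123]
[589, 5, 1, 6, 123]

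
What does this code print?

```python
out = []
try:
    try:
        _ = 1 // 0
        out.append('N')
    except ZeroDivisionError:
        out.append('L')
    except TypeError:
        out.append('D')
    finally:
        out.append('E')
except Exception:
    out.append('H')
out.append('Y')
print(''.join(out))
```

Execution trace: 'L' (inner except ZeroDivisionError) → 'E' (inner finally) → 'Y' (after the try/except). Output: LEY

Answer: LEY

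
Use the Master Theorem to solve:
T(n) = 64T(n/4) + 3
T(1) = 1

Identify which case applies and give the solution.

a=64, b=4, f(n)=3. log_4(64) = 3. Since c=0 < 3, Case 1 applies: T(n) = Θ(n^log_b(a)) = O(n^3).

Answer: O(n^3) - Case 1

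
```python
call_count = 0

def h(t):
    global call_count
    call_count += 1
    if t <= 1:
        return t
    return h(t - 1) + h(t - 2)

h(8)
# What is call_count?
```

Calls(t) = 1 + Calls(t-1) + Calls(t-2); Calls(0)=Calls(1)=1. For t=8 this gives 67.

Answer: 67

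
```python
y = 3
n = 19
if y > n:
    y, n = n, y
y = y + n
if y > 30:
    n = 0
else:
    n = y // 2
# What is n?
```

Trace:
`y = 3` → y = 3
`n = 19` → n = 19
`if y > n: ...` → y > n is False → no variable changes
`y = y + n` → y = 22
`if y > 30: ...` → y > 30 is False, take else branch → n = 11
So n = 11

Answer: 11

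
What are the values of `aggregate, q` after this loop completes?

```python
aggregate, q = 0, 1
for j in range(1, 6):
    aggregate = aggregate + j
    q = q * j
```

Sum and factorial of 1 to 5
`aggregate, q` takes the values: (0, 1) → (1, 1) → (3, 1) → (3, 2) → (6, 2) → (6, 6) → (10, 6) → (10, 24) → (15, 24) → (15, 120)

Answer: 15, 120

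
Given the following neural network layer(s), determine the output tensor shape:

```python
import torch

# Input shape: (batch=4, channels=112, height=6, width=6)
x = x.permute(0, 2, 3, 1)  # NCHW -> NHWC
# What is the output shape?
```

Input: (4, 112, 6, 6) -> Output: (4, 6, 6, 112)

Answer: (4, 6, 6, 112)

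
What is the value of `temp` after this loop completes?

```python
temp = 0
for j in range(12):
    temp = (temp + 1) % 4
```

Increment mod 4, 12 times = 0
`temp` takes the values: 0 → 1 → 2 → 3 → 0 → 1 → 2 → 3 → 0 → 1 → 2 → 3 → 0

Answer: 0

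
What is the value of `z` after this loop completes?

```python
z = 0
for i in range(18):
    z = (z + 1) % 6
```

Increment mod 6, 18 times = 0
`z` takes the values: 0 → 1 → 2 → 3 → 4 → 5 → 0 → 1 → 2 → 3 → 4 → 5 → 0 → 1 → 2 → 3 → 4 → 5 → 0

Answer: 0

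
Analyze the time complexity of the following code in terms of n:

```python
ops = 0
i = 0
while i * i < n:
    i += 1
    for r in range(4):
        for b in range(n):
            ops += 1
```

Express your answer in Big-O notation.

Each loop level contributes: √n × 1 × n. Multiplying the contributions gives O(n√n).

Answer: O(n√n)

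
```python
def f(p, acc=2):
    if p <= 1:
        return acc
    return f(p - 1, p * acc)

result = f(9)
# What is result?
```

Accumulator trace (n, acc): (9, 2) -> (8, 18) -> (7, 144) -> (6, 1008) -> (5, 6048) -> (4, 30240) -> (3, 120960) -> (2, 362880) -> (1, 725760) -> return 725760

Answer: 725760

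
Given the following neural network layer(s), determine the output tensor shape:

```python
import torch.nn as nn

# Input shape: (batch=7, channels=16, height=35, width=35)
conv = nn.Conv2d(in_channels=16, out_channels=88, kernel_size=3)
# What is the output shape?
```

Input: (7, 16, 35, 35) -> Output: (7, 88, 33, 33)

Answer: (7, 88, 33, 33)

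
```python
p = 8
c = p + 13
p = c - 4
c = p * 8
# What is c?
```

Trace:
`p = 8` → p = 8
`c = p + 13` → c = 21
`p = c - 4` → p = 17
`c = p * 8` → c = 136
So c = 136

Answer: 136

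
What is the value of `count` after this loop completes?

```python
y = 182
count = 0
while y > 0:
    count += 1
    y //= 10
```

Count digits by repeated division by 10
`count` takes the values: 0 → 1 → 2 → 3

Answer: 3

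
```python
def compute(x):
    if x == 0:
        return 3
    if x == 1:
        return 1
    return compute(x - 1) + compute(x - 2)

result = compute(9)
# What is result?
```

Build up from base cases: compute(0)=3, compute(1)=1, compute(2)=4, compute(3)=5, compute(4)=9, compute(5)=14, compute(6)=23, ..., compute(9)=97

Answer: 97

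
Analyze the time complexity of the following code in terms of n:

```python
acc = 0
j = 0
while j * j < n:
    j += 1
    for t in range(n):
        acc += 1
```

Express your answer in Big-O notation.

Each loop level contributes: √n × n. Multiplying the contributions gives O(n√n).

Answer: O(n√n)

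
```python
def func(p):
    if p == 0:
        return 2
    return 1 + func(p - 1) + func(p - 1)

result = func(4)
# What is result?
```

func(p) = 1 + 2·func(p-1), func(0)=2. Closed form: (2+1)·2^4 - 1 = 47.

Answer: 47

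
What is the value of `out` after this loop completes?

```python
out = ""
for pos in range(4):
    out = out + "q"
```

Repeat 'q' 4 times
`out` takes the values: "" → "q" → "qq" → "qqq" → "qqqq"

Answer: "qqqq"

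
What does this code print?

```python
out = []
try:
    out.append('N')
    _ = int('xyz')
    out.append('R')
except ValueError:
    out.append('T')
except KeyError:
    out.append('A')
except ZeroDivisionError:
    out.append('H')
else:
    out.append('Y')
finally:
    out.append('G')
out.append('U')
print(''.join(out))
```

Execution trace: 'N' (try body) → 'T' (except ValueError) → 'G' (finally) → 'U' (after the try/except). Output: NTGU

Answer: NTGU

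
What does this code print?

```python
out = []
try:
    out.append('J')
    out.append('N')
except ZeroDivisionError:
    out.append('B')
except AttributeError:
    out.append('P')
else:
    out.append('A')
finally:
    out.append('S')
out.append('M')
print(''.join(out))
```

Execution trace: 'J' (try body) → 'N' (try body, no exception) → 'A' (else) → 'S' (finally) → 'M' (after the try/except). Output: JNASM

Answer: JNASM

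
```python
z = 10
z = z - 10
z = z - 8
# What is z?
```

Trace:
`z = 10` → z = 10
`z = z - 10` → z = 0
`z = z - 8` → z = -8
So z = -8

Answer: -8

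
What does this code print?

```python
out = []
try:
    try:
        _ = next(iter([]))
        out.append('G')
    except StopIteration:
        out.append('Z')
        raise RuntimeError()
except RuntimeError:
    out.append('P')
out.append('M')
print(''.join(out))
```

Execution trace: 'Z' (inner except StopIteration) → 'P' (outer except RuntimeError) → 'M' (after the try/except). Output: ZPM

Answer: ZPM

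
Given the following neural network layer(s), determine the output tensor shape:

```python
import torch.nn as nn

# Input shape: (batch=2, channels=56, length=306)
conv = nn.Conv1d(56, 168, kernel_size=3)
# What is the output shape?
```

Input: (2, 56, 306) -> Output: (2, 168, 304)

Answer: (2, 168, 304)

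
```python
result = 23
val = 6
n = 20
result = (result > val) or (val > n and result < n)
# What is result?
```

Trace:
`result = 23` → result = 23
`val = 6` → val = 6
`n = 20` → n = 20
`result = (result > val) or (val > n and result < n)` → result = True
So result = True

Answer: True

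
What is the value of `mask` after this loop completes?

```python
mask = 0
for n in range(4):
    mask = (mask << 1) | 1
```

Build 4 consecutive 1-bits: 0b1111
`mask` takes the values: 0 → 1 → 3 → 7 → 15

Answer: 15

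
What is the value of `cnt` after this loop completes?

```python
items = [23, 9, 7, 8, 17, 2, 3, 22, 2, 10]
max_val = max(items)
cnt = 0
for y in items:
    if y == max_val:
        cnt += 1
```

Count of max value 23 in [23, 9, 7, 8, 17, 2, 3, 22, 2, 10]
`cnt` takes the values: 0 → 1

Answer: 1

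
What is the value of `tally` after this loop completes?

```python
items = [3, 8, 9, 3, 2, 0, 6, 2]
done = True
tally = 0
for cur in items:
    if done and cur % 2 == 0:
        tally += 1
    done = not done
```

Count even values at even positions
`tally` takes the values: 0 → 1 → 2

Answer: 2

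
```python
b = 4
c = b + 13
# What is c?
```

Trace:
`b = 4` → b = 4
`c = b + 13` → c = 17
So c = 17

Answer: 17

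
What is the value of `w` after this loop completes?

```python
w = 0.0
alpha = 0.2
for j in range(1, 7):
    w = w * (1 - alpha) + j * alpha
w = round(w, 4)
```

Moving average with lr=0.2
`w` takes the values: 0.0 → 0.2 → 0.56 → 1.048 → 1.6384 → 2.31072 → 3.048576 → 3.0486

Answer: 3.0486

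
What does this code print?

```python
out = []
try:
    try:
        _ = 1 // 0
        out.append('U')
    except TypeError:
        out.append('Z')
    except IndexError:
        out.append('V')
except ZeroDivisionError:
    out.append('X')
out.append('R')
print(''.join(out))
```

Execution trace: 'X' (outer except ZeroDivisionError) → 'R' (after the try/except). Output: XR

Answer: XR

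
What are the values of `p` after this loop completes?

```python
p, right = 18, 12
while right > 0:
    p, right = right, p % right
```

GCD of 18 and 12
`p` takes the values: 18 → 12 → 6

Answer: 6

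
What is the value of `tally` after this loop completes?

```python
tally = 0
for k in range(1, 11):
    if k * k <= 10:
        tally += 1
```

Count numbers where k² ≤ 10
`tally` takes the values: 0 → 1 → 2 → 3

Answer: 3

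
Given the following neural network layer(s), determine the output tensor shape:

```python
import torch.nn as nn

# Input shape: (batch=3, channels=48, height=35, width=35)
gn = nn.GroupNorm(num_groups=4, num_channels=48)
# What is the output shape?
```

Input: (3, 48, 35, 35) -> Output: (3, 48, 35, 35)

Answer: (3, 48, 35, 35)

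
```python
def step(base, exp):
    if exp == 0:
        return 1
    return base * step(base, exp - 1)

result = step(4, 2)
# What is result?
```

step(4, 2) = 4 * 4 = 16

Answer: 16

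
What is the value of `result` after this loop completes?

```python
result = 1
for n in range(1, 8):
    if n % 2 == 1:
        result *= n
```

Product of odd numbers 1 to 7
`result` takes the values: 1 → 3 → 15 → 105

Answer: 105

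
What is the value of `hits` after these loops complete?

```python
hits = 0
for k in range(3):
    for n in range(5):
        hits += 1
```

3 * 5 = 15
`hits` takes the values: 0 → 1 → 2 → 3 → 4 → 5 → 6 → 7 → 8 → 9 → 10 → 11 → 12 → 13 → 14 → 15

Answer: 15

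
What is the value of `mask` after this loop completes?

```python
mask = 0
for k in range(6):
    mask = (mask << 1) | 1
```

Build 6 consecutive 1-bits: 0b111111
`mask` takes the values: 0 → 1 → 3 → 7 → 15 → 31 → 63

Answer: 63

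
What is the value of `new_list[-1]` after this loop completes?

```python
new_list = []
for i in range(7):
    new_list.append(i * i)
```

Last element of squares 0 to 6
`new_list` takes the values: [] → [0] → [0, 1] → [0, 1, 4] → [0, 1, 4, 9] → [0, 1, 4, 9, 16] → [0, 1, 4, 9, 16, 25] → [0, 1, 4, 9, 16, 25, 36]
So `new_list[-1]` = 36

Answer: 36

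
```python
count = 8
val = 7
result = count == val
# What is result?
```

Trace:
`count = 8` → count = 8
`val = 7` → val = 7
`result = count == val` → result = False
So result = False

Answer: False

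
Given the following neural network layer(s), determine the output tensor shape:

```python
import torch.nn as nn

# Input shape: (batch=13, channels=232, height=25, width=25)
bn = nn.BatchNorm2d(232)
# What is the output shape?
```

Input: (13, 232, 25, 25) -> Output: (13, 232, 25, 25)

Answer: (13, 232, 25, 25)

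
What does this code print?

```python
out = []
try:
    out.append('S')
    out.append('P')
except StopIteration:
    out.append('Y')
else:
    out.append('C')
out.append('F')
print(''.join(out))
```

Execution trace: 'S' (try body) → 'P' (try body, no exception) → 'C' (else) → 'F' (after the try/except). Output: SPCF

Answer: SPCF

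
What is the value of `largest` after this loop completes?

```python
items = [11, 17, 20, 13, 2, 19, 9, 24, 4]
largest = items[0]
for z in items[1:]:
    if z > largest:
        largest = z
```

Maximum of [11, 17, 20, 13, 2, 19, 9, 24, 4]
`largest` takes the values: 11 → 17 → 20 → 24

Answer: 24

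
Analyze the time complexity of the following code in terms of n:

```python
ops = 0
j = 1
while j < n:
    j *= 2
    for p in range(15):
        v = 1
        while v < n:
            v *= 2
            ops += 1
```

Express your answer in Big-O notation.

Each loop level contributes: log n × 1 × log n. Multiplying the contributions gives O(log² n).

Answer: O(log² n)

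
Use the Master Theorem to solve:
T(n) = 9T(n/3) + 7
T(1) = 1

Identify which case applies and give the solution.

a=9, b=3, f(n)=7. log_3(9) = 2. Since c=0 < 2, Case 1 applies: T(n) = Θ(n^log_b(a)) = O(n^2).

Answer: O(n^2) - Case 1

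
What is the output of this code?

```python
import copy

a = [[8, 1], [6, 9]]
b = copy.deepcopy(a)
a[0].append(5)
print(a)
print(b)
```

Key concept: deep copy is fully independent.
Step by step:
`a = [[8, 1], [6, 9]]` → a = [[8, 1], [6, 9]]
`b = copy.deepcopy(a)` → b = [[8, 1], [6, 9]]
`a[0].append(5)` → a = [[8, 1, 5], [6, 9]]
`print(a)` → prints [[8, 1, 5], [6, 9]]
`print(b)` → prints [[8, 1], [6, 9]]

Answer:
[[8, 1, 5], [6, 9]]
[[8, 1], [6, 9]]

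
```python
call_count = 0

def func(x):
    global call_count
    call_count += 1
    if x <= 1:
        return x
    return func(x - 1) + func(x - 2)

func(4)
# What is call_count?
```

Calls(x) = 1 + Calls(x-1) + Calls(x-2); Calls(0)=Calls(1)=1. For x=4 this gives 9.

Answer: 9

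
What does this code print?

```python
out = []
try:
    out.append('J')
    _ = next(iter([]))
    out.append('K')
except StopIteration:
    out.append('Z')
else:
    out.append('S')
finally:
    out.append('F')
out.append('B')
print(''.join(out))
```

Execution trace: 'J' (try body) → 'Z' (except StopIteration) → 'F' (finally) → 'B' (after the try/except). Output: JZFB

Answer: JZFB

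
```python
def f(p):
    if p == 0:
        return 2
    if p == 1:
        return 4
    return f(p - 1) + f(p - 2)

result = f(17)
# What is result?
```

Build up from base cases: f(0)=2, f(1)=4, f(2)=6, f(3)=10, f(4)=16, f(5)=26, f(6)=42, ..., f(17)=8362

Answer: 8362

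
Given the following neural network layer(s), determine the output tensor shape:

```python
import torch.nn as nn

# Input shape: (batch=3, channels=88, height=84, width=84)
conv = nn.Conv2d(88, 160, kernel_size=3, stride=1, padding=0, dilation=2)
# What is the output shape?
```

Input: (3, 88, 84, 84) -> Output: (3, 160, 80, 80)

Answer: (3, 160, 80, 80)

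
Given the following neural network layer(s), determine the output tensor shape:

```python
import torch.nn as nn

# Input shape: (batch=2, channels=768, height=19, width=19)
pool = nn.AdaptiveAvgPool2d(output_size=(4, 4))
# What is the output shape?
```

Input: (2, 768, 19, 19) -> Output: (2, 768, 4, 4)

Answer: (2, 768, 4, 4)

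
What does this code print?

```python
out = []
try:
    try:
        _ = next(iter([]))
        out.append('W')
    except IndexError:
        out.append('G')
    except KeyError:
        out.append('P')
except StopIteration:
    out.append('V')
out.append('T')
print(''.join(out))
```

Execution trace: 'V' (outer except StopIteration) → 'T' (after the try/except). Output: VT

Answer: VT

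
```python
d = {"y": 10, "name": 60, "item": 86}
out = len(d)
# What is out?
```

Trace:
`d = {"y": 10, "name": 60, "item": 86}` → d = {'y': 10, 'name': 60, 'item': 86}
`out = len(d)` → out = 3
So out = 3

Answer: 3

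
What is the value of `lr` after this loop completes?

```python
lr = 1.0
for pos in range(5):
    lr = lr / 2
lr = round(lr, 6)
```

Halving LR 5 times: 1 / 2^5
`lr` takes the values: 1.0 → 0.5 → 0.25 → 0.125 → 0.0625 → 0.03125

Answer: 0.03125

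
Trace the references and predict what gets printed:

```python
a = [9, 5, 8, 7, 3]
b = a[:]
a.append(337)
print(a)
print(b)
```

Key concept: slice [:] creates copy.
Step by step:
`a = [9, 5, 8, 7, 3]` → a = [9, 5, 8, 7, 3]
`b = a[:]` → b = [9, 5, 8, 7, 3]
`a.append(337)` → a = [9, 5, 8, 7, 3, 337]
`print(a)` → prints [9, 5, 8, 7, 3, 337]
`print(b)` → prints [9, 5, 8, 7, 3]

Answer:
[9, 5, 8, 7, 3, 337]
[9, 5, 8, 7, 3]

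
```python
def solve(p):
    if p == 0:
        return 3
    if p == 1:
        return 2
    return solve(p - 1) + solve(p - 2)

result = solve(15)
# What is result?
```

Build up from base cases: solve(0)=3, solve(1)=2, solve(2)=5, solve(3)=7, solve(4)=12, solve(5)=19, solve(6)=31, ..., solve(15)=2351

Answer: 2351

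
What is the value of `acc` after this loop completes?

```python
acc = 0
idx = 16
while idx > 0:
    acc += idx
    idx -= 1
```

Sum 16 down to 1
`acc` takes the values: 0 → 16 → 31 → 45 → 58 → 70 → 81 → 91 → 100 → 108 → 115 → 121 → 126 → 130 → 133 → 135 → 136

Answer: 136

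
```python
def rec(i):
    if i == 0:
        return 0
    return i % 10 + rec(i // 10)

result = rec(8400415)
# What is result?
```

Sum of digits of 8400415: 5 + 1 + 4 + 0 + 0 + 4 + 8 = 22

Answer: 22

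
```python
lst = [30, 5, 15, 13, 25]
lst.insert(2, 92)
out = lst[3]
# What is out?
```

Trace:
`lst = [30, 5, 15, 13, 25]` → lst = [30, 5, 15, 13, 25]
`lst.insert(2, 92)` → lst = [30, 5, 92, 15, 13, 25]
`out = lst[3]` → out = 15
So out = 15

Answer: 15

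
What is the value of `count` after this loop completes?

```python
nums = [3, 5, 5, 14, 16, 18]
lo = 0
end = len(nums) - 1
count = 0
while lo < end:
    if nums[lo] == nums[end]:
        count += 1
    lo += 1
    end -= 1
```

Count matching pairs from ends
`count` takes the values: 0

Answer: 0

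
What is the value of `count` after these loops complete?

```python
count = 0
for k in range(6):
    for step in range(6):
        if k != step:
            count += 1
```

6² - 6 (exclude diagonal)
`count` takes the values: 0 → 1 → 2 → 3 → 4 → 5 → 6 → 7 → 8 → 9 → 10 → 11 → 12 → 13 → 14 → 15 → 16 → 17 → 18 → 19 → 20 → 21 → 22 → 23 → 24 → 25 → 26 → 27 → 28 → 29 → 30

Answer: 30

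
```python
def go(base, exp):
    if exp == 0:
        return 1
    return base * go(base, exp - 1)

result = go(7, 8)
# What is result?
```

go(7, 8) = 7 * 7 * 7 * 7 * 7 * 7 * 7 * 7 = 5764801

Answer: 5764801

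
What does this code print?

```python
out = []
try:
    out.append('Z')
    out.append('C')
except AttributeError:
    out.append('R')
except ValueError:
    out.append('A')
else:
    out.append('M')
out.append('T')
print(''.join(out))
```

Execution trace: 'Z' (try body) → 'C' (try body, no exception) → 'M' (else) → 'T' (after the try/except). Output: ZCMT

Answer: ZCMT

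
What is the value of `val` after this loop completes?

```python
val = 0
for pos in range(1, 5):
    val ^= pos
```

XOR of 1 to 4
`val` takes the values: 0 → 1 → 3 → 0 → 4

Answer: 4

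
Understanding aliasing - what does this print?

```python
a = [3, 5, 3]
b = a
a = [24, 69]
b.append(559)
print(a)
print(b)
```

Key concept: rebinding vs mutation: a is rebound to a new list, b still points at the original.
Step by step:
`a = [3, 5, 3]` → a = [3, 5, 3]
`b = a` → b = [3, 5, 3] (same object as a)
`a = [24, 69]` → a = [24, 69]
`b.append(559)` → b = [3, 5, 3, 559]
`print(a)` → prints [24, 69]
`print(b)` → prints [3, 5, 3, 559]

Answer:
[24, 69]
[3, 5, 3, 559]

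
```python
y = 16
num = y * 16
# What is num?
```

Trace:
`y = 16` → y = 16
`num = y * 16` → num = 256
So num = 256

Answer: 256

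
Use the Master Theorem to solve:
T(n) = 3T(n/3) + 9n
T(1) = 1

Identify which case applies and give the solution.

a=3, b=3, f(n)=9n. log_3(3) = 1. Since c=1 = 1, Case 2 applies: T(n) = Θ(n^log_b(a) · log n) = O(n log n).

Answer: O(n log n) - Case 2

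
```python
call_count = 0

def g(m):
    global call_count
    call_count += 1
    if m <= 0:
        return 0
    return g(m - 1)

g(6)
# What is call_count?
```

Linear recursion stepping by 1: 7 calls from m=6 down to ≤0.

Answer: 7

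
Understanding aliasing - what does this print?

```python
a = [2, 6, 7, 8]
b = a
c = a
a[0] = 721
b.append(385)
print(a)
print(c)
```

Key concept: multiple aliases.
Step by step:
`a = [2, 6, 7, 8]` → a = [2, 6, 7, 8]
`b = a` → b = [2, 6, 7, 8] (same object as a)
`c = a` → c = [2, 6, 7, 8] (same object as a, b)
`a[0] = 721` → a = [721, 6, 7, 8] (same object as b, c); b = [721, 6, 7, 8] (same object as a, c); c = [721, 6, 7, 8] (same object as a, b)
`b.append(385)` → a = [721, 6, 7, 8, 385] (same object as b, c); b = [721, 6, 7, 8, 385] (same object as a, c); c = [721, 6, 7, 8, 385] (same object as a, b)
`print(a)` → prints [721, 6, 7, 8, 385]
`print(c)` → prints [721, 6, 7, 8, 385]

Answer:
[721, 6, 7, 8, 385]
[721, 6, 7, 8, 385]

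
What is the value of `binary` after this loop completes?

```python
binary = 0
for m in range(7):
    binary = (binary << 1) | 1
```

Build 7 consecutive 1-bits: 0b1111111
`binary` takes the values: 0 → 1 → 3 → 7 → 15 → 31 → 63 → 127

Answer: 127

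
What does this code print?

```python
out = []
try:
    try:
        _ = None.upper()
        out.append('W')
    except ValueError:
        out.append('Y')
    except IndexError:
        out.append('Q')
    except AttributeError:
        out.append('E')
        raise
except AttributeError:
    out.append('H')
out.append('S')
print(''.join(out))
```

Execution trace: 'E' (inner except AttributeError) → 'H' (outer except AttributeError) → 'S' (after the try/except). Output: EHS

Answer: EHS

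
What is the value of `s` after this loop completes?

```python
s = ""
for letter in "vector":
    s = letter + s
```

Reverse 'vector'
`s` takes the values: "" → "v" → "ev" → "cev" → "tcev" → "otcev" → "rotcev"

Answer: "rotcev"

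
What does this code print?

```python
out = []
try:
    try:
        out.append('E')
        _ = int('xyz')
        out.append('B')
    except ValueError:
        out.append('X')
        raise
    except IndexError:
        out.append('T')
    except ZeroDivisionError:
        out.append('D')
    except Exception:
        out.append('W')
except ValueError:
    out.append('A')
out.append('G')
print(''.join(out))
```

Execution trace: 'E' (inner try body) → 'X' (inner except ValueError) → 'A' (outer except ValueError) → 'G' (after the try/except). Output: EXAG

Answer: EXAG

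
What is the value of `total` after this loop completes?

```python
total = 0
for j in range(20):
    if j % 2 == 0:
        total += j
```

Sum of even numbers 0 to 19
`total` takes the values: 0 → 2 → 6 → 12 → 20 → 30 → 42 → 56 → 72 → 90

Answer: 90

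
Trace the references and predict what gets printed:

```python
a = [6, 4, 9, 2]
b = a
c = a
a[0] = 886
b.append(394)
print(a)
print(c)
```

Key concept: multiple aliases.
Step by step:
`a = [6, 4, 9, 2]` → a = [6, 4, 9, 2]
`b = a` → b = [6, 4, 9, 2] (same object as a)
`c = a` → c = [6, 4, 9, 2] (same object as a, b)
`a[0] = 886` → a = [886, 4, 9, 2] (same object as b, c); b = [886, 4, 9, 2] (same object as a, c); c = [886, 4, 9, 2] (same object as a, b)
`b.append(394)` → a = [886, 4, 9, 2, 394] (same object as b, c); b = [886, 4, 9, 2, 394] (same object as a, c); c = [886, 4, 9, 2, 394] (same object as a, b)
`print(a)` → prints [886, 4, 9, 2, 394]
`print(c)` → prints [886, 4, 9, 2, 394]

Answer:
[886, 4, 9, 2, 394]
[886, 4, 9, 2, 394]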